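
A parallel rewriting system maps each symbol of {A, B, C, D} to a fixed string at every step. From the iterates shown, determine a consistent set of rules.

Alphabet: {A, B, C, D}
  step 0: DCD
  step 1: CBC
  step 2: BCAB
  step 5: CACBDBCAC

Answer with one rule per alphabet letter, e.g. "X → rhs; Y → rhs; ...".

A->D, B->CA, C->B, D->C

  step 1 ⇒ step 2: CBC ⇒ B·CA·B
    B ↦ CA
    C ↦ B
    A ↦ D  (constrained at step 2)
  step 0 ⇒ step 1: DCD ⇒ C·B·C
    D ↦ C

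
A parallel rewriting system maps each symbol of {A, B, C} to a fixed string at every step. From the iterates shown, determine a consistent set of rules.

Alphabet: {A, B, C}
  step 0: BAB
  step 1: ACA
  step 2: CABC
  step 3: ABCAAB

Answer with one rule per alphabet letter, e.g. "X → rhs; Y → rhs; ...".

  step 2 ⇒ step 3: CABC ⇒ AB·C·A·AB
    A ↦ C
    B ↦ A
    C ↦ AB

A->C, B->A, C->AB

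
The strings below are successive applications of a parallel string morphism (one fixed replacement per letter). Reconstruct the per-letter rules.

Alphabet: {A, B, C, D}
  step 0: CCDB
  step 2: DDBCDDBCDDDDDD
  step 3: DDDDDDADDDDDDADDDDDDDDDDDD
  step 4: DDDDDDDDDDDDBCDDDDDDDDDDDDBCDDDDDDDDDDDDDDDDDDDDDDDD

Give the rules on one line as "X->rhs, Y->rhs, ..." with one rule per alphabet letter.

  step 3 ⇒ step 4: DDDDDDADDDDDDADDDDDDDDDDDD ⇒ DD·DD·DD·DD·DD·DD·BC·DD·DD·DD·DD·DD·DD·BC·DD·DD·DD·DD·DD·DD·DD·DD·DD·DD·DD·DD
    A ↦ BC
    D ↦ DD
  step 2 ⇒ step 3: DDBCDDBCDDDDDD ⇒ DD·DD·D·DA·DD·DD·D·DA·DD·DD·DD·DD·DD·DD
    B ↦ D
  step 2 ⇒ step 3: DDBCDDBCDDDDDD ⇒ DD·DD·D·DA·DD·DD·D·DA·DD·DD·DD·DD·DD·DD
    C ↦ DA

A->BC, B->D, C->DA, D->DD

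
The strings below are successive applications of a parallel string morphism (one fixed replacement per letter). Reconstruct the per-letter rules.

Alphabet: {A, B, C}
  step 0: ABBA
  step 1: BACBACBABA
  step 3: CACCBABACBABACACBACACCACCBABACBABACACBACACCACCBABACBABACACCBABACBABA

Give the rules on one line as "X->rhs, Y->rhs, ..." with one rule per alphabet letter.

  step 0 ⇒ step 1: ABBA ⇒ BA·CBA·CBA·BA
    A ↦ BA
    B ↦ CBA
    C ↦ CAC  (constrained at step 1)

A->BA, B->CBA, C->CAC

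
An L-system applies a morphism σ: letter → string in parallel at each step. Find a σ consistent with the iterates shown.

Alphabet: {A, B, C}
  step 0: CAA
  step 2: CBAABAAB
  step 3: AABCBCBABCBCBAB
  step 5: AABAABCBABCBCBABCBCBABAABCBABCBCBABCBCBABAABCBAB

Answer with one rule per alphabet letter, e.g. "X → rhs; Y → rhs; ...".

  step 2 ⇒ step 3: CBAABAAB ⇒ A·AB·CB·CB·AB·CB·CB·AB
    A ↦ CB
    B ↦ AB
    C ↦ A

A->CB, B->AB, C->A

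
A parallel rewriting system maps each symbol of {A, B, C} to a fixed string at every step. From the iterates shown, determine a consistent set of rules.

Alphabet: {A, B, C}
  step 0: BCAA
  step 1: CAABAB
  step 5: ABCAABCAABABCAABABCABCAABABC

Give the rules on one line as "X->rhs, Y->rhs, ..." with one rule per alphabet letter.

A->AB, B->C, C->A

  step 0 ⇒ step 1: BCAA ⇒ C·A·AB·AB
    A ↦ AB
    B ↦ C
    C ↦ A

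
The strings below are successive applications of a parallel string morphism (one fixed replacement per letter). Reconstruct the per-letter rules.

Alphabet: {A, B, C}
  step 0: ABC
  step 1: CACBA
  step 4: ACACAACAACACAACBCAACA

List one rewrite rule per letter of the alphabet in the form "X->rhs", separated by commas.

  step 0 ⇒ step 1: ABC ⇒ CA·CB·A
    A ↦ CA
    B ↦ CB
    C ↦ A

A->CA, B->CB, C->A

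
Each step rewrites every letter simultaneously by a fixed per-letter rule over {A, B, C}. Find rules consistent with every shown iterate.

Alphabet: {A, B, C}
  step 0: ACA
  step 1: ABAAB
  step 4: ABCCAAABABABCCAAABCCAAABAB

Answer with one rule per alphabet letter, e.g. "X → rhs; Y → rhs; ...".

  step 0 ⇒ step 1: ACA ⇒ AB·A·AB
    A ↦ AB
    C ↦ A
    B ↦ CC  (constrained at step 1)

A->AB, B->CC, C->A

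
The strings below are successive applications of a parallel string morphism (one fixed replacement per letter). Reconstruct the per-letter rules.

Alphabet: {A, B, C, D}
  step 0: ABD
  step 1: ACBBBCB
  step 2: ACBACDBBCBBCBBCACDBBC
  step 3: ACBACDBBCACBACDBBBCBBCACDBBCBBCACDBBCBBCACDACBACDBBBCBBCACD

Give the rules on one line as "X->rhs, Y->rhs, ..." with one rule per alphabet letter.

A->ACB, B->BBC, C->ACD, D->B

  step 2 ⇒ step 3: ACBACDBBCBBCBBCACDBBC ⇒ ACB·ACD·BBC·ACB·ACD·B·BBC·BBC·ACD·BBC·BBC·ACD·BBC·BBC·ACD·ACB·ACD·B·BBC·BBC·ACD
    A ↦ ACB
    B ↦ BBC
    C ↦ ACD
    D ↦ B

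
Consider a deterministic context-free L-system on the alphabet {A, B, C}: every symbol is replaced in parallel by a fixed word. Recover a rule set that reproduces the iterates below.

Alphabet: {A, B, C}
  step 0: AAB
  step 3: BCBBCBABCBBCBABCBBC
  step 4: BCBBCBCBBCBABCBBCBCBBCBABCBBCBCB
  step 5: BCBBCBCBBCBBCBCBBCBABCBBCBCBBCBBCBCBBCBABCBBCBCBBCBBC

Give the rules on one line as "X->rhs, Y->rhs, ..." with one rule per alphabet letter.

A->BA, B->BC, C->B

  step 4 ⇒ step 5: BCBBCBCBBCBABCBBCBCBBCBABCBBCBCB ⇒ BC·B·BC·BC·B·BC·B·BC·BC·B·BC·BA·BC·B·BC·BC·B·BC·B·BC·BC·B·BC·BA·BC·B·BC·BC·B·BC·B·BC
    A ↦ BA
    B ↦ BC
    C ↦ B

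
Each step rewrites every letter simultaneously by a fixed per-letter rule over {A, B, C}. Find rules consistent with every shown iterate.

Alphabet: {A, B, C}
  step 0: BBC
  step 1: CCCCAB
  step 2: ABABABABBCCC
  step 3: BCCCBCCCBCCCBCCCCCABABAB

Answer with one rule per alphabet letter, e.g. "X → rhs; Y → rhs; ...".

A->BC, B->CC, C->AB

  step 2 ⇒ step 3: ABABABABBCCC ⇒ BC·CC·BC·CC·BC·CC·BC·CC·CC·AB·AB·AB
    A ↦ BC
    B ↦ CC
    C ↦ AB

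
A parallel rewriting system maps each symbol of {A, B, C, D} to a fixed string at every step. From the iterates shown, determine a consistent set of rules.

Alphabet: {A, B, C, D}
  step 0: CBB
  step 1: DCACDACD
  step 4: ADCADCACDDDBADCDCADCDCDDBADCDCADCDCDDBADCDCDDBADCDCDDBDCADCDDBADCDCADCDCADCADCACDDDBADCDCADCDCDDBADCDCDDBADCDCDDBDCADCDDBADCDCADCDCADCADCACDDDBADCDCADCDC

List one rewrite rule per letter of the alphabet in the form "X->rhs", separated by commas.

  step 0 ⇒ step 1: CBB ⇒ DC·ACD·ACD
    B ↦ ACD
    C ↦ DC
    A ↦ DDB  (constrained at step 1)
    D ↦ ADC  (constrained at step 1)

A->DDB, B->ACD, C->DC, D->ADC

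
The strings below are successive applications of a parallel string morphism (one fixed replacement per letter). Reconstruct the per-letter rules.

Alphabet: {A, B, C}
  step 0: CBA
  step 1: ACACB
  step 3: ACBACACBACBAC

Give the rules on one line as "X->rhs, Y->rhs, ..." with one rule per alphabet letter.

A->B, B->AC, C->AC

  step 0 ⇒ step 1: CBA ⇒ AC·AC·B
    A ↦ B
    B ↦ AC
    C ↦ AC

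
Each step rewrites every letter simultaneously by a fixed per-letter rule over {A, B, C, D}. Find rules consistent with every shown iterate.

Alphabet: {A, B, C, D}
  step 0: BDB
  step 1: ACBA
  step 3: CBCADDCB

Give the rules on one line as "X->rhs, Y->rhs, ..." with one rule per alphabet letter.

  step 0 ⇒ step 1: BDB ⇒ A·CB·A
    B ↦ A
    D ↦ CB
    A ↦ D  (constrained at step 1)
    C ↦ CA  (constrained at step 1)

A->D, B->A, C->CA, D->CB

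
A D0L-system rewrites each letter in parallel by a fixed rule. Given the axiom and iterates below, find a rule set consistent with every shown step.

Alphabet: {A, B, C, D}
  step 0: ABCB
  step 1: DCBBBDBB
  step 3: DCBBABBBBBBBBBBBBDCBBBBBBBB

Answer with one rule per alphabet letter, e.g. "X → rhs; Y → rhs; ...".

  step 0 ⇒ step 1: ABCB ⇒ DC·BB·BD·BB
    A ↦ DC
    B ↦ BB
    C ↦ BD
    D ↦ A  (constrained at step 1)

A->DC, B->BB, C->BD, D->A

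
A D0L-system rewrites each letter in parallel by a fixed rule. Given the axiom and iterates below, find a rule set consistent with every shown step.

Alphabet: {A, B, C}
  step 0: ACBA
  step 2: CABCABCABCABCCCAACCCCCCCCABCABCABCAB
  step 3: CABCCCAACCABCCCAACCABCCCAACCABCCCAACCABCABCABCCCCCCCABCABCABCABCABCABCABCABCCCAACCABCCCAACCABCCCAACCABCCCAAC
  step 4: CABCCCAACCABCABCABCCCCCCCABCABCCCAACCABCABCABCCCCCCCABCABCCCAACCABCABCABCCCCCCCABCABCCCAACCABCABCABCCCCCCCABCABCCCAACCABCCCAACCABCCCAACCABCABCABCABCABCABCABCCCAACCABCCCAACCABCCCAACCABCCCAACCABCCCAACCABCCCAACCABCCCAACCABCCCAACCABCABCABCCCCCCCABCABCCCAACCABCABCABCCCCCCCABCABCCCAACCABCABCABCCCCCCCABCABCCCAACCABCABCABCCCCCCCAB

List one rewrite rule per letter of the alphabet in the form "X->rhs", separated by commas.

A->CCC, B->AAC, C->CAB

  step 3 ⇒ step 4: CABCCCAACCABCCCAACCABCCCAACCABCCCAACCABCABCABCCCCCCCABCABCABCABCABCABCABCABCCCAACCABCCCAACCABCCCAACCABCCCAAC ⇒ CAB·CCC·AAC·CAB·CAB·CAB·CCC·CCC·CAB·CAB·CCC·AAC·CAB·CAB·CAB·CCC·CCC·CAB·CAB·CCC·AAC·CAB·CAB·CAB·CCC·CCC·CAB·CAB·CCC·AAC·CAB·CAB·CAB·CCC·CCC·CAB·CAB·CCC·AAC·CAB·CCC·AAC·CAB·CCC·AAC·CAB·CAB·CAB·CAB·CAB·CAB·CAB·CCC·AAC·CAB·CCC·AAC·CAB·CCC·AAC·CAB·CCC·AAC·CAB·CCC·AAC·CAB·CCC·AAC·CAB·CCC·AAC·CAB·CCC·AAC·CAB·CAB·CAB·CCC·CCC·CAB·CAB·CCC·AAC·CAB·CAB·CAB·CCC·CCC·CAB·CAB·CCC·AAC·CAB·CAB·CAB·CCC·CCC·CAB·CAB·CCC·AAC·CAB·CAB·CAB·CCC·CCC·CAB
    A ↦ CCC
    B ↦ AAC
    C ↦ CAB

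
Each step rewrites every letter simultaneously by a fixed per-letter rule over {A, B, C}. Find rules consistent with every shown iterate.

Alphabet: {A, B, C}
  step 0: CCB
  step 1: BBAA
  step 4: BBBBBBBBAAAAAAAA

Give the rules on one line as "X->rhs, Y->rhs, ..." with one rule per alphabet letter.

  step 0 ⇒ step 1: CCB ⇒ B·B·AA
    B ↦ AA
    C ↦ B
    A ↦ CC  (constrained at step 1)

A->CC, B->AA, C->B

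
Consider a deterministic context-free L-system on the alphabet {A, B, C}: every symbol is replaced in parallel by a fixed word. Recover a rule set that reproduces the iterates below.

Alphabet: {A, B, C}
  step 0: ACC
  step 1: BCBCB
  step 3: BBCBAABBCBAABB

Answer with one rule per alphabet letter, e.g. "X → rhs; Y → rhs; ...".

  step 0 ⇒ step 1: ACC ⇒ B·CB·CB
    A ↦ B
    C ↦ CB
    B ↦ AA  (constrained at step 1)

A->B, B->AA, C->CB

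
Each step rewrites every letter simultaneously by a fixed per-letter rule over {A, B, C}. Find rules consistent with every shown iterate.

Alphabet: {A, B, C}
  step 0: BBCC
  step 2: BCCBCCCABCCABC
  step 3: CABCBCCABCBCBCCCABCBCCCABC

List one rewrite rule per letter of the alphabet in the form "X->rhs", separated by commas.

A->C, B->CA, C->BC

  step 2 ⇒ step 3: BCCBCCCABCCABC ⇒ CA·BC·BC·CA·BC·BC·BC·C·CA·BC·BC·C·CA·BC
    A ↦ C
    B ↦ CA
    C ↦ BC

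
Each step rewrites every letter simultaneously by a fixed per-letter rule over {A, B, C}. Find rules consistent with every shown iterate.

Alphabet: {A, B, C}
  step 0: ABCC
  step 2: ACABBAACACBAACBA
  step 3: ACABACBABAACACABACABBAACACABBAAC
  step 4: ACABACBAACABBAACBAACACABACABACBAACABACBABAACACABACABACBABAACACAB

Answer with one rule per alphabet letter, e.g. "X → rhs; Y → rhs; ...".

A->AC, B->BA, C->AB

  step 3 ⇒ step 4: ACABACBABAACACABACABBAACACABBAAC ⇒ AC·AB·AC·BA·AC·AB·BA·AC·BA·AC·AC·AB·AC·AB·AC·BA·AC·AB·AC·BA·BA·AC·AC·AB·AC·AB·AC·BA·BA·AC·AC·AB
    A ↦ AC
    B ↦ BA
    C ↦ AB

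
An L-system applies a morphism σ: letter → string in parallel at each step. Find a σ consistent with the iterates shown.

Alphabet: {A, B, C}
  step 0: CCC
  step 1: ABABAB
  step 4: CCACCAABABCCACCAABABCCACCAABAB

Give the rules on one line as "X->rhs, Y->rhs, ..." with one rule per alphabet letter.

  step 0 ⇒ step 1: CCC ⇒ AB·AB·AB
    C ↦ AB
    A ↦ CC  (constrained at step 1)
    B ↦ A  (constrained at step 1)

A->CC, B->A, C->AB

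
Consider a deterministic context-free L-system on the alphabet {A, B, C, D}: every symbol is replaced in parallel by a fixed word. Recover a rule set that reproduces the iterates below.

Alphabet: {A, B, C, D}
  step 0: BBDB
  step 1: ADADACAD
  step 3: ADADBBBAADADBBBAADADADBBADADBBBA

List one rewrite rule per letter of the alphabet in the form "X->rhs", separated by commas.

  step 0 ⇒ step 1: BBDB ⇒ AD·AD·AC·AD
    B ↦ AD
    D ↦ AC
    A ↦ BB  (constrained at step 1)
    C ↦ BA  (constrained at step 1)

A->BB, B->AD, C->BA, D->AC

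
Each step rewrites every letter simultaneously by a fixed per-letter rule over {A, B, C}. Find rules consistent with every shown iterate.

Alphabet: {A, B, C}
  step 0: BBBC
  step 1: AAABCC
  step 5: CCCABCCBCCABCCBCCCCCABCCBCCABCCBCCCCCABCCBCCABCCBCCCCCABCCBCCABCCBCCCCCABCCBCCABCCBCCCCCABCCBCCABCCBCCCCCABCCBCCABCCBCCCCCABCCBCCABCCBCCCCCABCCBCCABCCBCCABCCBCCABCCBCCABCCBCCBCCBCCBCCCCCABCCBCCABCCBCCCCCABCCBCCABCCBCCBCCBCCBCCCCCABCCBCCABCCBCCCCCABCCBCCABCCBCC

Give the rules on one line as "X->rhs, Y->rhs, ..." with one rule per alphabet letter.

A->CCC, B->A, C->BCC

  step 0 ⇒ step 1: BBBC ⇒ A·A·A·BCC
    B ↦ A
    C ↦ BCC
    A ↦ CCC  (constrained at step 1)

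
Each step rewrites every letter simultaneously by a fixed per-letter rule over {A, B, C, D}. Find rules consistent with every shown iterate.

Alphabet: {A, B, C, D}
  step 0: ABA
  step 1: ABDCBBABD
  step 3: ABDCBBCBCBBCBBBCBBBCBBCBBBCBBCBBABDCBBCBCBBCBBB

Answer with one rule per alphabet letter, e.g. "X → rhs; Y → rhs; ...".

A->ABD, B->CBB, C->B, D->C

  step 0 ⇒ step 1: ABA ⇒ ABD·CBB·ABD
    A ↦ ABD
    B ↦ CBB
    C ↦ B  (constrained at step 1)
    D ↦ C  (constrained at step 1)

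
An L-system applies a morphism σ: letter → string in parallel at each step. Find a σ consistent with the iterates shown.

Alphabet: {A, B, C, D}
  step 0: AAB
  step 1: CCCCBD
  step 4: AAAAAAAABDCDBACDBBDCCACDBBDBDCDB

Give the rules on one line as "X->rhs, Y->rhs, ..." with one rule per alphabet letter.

A->CC, B->BD, C->A, D->CDB

  step 0 ⇒ step 1: AAB ⇒ CC·CC·BD
    A ↦ CC
    B ↦ BD
    C ↦ A  (constrained at step 1)
    D ↦ CDB  (constrained at step 1)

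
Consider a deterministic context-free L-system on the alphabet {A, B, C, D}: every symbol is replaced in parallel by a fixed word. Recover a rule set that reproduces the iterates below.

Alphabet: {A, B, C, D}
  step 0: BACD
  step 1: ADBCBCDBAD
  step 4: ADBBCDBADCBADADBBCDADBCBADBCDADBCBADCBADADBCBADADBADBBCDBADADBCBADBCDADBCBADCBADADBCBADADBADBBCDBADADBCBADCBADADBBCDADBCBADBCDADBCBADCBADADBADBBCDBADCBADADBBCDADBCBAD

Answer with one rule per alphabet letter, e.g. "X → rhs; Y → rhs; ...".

A->C, B->ADB, C->BCD, D->BAD

  step 0 ⇒ step 1: BACD ⇒ ADB·C·BCD·BAD
    A ↦ C
    B ↦ ADB
    C ↦ BCD
    D ↦ BAD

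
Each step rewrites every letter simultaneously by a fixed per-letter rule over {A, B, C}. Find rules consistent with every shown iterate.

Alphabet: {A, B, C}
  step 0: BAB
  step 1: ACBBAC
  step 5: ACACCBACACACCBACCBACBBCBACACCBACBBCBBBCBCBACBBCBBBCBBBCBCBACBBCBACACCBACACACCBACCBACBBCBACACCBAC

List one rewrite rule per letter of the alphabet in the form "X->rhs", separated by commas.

  step 0 ⇒ step 1: BAB ⇒ AC·BB·AC
    A ↦ BB
    B ↦ AC
    C ↦ CB  (constrained at step 1)

A->BB, B->AC, C->CB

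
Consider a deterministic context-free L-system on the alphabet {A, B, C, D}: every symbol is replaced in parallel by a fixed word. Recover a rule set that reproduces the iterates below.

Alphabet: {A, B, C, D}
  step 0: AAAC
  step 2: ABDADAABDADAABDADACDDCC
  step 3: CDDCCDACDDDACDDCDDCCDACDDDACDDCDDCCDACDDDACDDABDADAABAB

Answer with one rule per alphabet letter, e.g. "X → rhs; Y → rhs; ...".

A->CDD, B->CC, C->AB, D->DA

  step 2 ⇒ step 3: ABDADAABDADAABDADACDDCC ⇒ CDD·CC·DA·CDD·DA·CDD·CDD·CC·DA·CDD·DA·CDD·CDD·CC·DA·CDD·DA·CDD·AB·DA·DA·AB·AB
    A ↦ CDD
    B ↦ CC
    C ↦ AB
    D ↦ DA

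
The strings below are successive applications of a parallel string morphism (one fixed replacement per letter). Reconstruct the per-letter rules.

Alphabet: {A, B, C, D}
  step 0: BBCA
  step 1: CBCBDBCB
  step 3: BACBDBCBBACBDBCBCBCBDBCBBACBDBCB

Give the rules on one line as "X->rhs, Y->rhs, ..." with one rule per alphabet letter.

A->CB, B->CB, C->DB, D->BA

  step 0 ⇒ step 1: BBCA ⇒ CB·CB·DB·CB
    A ↦ CB
    B ↦ CB
    C ↦ DB
    D ↦ BA  (constrained at step 1)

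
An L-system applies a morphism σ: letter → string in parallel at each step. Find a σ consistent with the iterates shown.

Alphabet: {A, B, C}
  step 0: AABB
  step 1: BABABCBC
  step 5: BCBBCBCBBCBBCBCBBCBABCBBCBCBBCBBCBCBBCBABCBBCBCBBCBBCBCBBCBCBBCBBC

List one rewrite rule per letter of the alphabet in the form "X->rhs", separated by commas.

A->BA, B->BC, C->B

  step 0 ⇒ step 1: AABB ⇒ BA·BA·BC·BC
    A ↦ BA
    B ↦ BC
    C ↦ B  (constrained at step 1)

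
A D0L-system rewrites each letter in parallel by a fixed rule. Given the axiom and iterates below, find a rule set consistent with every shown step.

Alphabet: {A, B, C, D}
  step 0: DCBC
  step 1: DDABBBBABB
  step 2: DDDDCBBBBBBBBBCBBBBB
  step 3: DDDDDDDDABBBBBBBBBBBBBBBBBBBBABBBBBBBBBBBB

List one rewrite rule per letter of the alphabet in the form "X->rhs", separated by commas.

  step 2 ⇒ step 3: DDDDCBBBBBBBBBCBBBBB ⇒ DD·DD·DD·DD·ABB·BB·BB·BB·BB·BB·BB·BB·BB·BB·ABB·BB·BB·BB·BB·BB
    B ↦ BB
    C ↦ ABB
    D ↦ DD
  step 1 ⇒ step 2: DDABBBBABB ⇒ DD·DD·CB·BB·BB·BB·BB·CB·BB·BB
    A ↦ CB

A->CB, B->BB, C->ABB, D->DD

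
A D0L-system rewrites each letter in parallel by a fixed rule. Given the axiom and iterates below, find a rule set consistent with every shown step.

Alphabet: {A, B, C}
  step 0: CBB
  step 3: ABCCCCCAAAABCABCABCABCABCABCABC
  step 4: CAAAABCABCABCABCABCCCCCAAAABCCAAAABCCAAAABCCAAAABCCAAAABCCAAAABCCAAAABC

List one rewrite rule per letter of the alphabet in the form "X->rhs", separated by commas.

A->C, B->AAA, C->ABC

  step 3 ⇒ step 4: ABCCCCCAAAABCABCABCABCABCABCABC ⇒ C·AAA·ABC·ABC·ABC·ABC·ABC·C·C·C·C·AAA·ABC·C·AAA·ABC·C·AAA·ABC·C·AAA·ABC·C·AAA·ABC·C·AAA·ABC·C·AAA·ABC
    A ↦ C
    B ↦ AAA
    C ↦ ABC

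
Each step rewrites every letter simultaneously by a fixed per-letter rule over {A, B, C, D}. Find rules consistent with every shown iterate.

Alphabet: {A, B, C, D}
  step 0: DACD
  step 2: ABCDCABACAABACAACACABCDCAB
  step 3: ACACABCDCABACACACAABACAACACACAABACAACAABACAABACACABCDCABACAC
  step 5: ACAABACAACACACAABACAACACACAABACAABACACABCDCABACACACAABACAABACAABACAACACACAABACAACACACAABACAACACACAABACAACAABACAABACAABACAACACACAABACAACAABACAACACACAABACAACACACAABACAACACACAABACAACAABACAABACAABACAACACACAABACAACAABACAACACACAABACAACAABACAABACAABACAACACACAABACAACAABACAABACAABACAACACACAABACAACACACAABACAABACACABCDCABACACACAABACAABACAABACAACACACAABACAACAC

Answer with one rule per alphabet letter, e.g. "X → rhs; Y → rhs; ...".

A->ACA, B->C, C->AB, D->CDC

  step 2 ⇒ step 3: ABCDCABACAABACAACACABCDCAB ⇒ ACA·C·AB·CDC·AB·ACA·C·ACA·AB·ACA·ACA·C·ACA·AB·ACA·ACA·AB·ACA·AB·ACA·C·AB·CDC·AB·ACA·C
    A ↦ ACA
    B ↦ C
    C ↦ AB
    D ↦ CDC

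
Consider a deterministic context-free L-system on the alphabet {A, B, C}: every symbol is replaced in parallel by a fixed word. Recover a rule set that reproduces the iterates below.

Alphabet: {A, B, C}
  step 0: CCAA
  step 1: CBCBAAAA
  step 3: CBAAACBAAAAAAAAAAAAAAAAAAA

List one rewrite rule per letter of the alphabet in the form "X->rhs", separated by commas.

A->AA, B->A, C->CB

  step 0 ⇒ step 1: CCAA ⇒ CB·CB·AA·AA
    A ↦ AA
    C ↦ CB
    B ↦ A  (constrained at step 1)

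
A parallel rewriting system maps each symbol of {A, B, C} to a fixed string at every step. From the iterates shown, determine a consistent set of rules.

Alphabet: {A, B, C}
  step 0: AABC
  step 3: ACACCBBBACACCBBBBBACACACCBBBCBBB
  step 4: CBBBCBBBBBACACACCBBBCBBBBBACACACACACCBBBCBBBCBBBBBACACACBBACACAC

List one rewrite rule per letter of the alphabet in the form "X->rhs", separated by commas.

  step 3 ⇒ step 4: ACACCBBBACACCBBBBBACACACCBBBCBBB ⇒ CB·BB·CB·BB·BB·AC·AC·AC·CB·BB·CB·BB·BB·AC·AC·AC·AC·AC·CB·BB·CB·BB·CB·BB·BB·AC·AC·AC·BB·AC·AC·AC
    A ↦ CB
    B ↦ AC
    C ↦ BB

A->CB, B->AC, C->BB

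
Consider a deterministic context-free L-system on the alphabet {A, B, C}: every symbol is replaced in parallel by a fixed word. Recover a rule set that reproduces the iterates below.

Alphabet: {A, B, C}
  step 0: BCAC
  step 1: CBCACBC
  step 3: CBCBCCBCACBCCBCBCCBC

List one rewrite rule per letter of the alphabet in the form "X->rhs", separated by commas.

A->AC, B->C, C->BC

  step 0 ⇒ step 1: BCAC ⇒ C·BC·AC·BC
    A ↦ AC
    B ↦ C
    C ↦ BC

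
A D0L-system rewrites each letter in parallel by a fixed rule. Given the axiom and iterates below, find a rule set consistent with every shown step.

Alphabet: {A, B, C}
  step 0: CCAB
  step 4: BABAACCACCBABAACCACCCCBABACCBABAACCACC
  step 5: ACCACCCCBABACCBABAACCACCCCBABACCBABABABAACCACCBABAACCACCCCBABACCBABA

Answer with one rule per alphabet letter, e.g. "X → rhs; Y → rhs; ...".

  step 4 ⇒ step 5: BABAACCACCBABAACCACCCCBABACCBABAACCACC ⇒ A·CC·A·CC·CC·BA·BA·CC·BA·BA·A·CC·A·CC·CC·BA·BA·CC·BA·BA·BA·BA·A·CC·A·CC·BA·BA·A·CC·A·CC·CC·BA·BA·CC·BA·BA
    A ↦ CC
    B ↦ A
    C ↦ BA

A->CC, B->A, C->BA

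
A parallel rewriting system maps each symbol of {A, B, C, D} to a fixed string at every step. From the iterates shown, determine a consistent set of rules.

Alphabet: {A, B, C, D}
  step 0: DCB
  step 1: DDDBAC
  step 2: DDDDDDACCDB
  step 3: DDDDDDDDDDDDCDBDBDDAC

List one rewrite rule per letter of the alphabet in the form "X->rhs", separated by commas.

A->C, B->AC, C->DB, D->DD

  step 2 ⇒ step 3: DDDDDDACCDB ⇒ DD·DD·DD·DD·DD·DD·C·DB·DB·DD·AC
    A ↦ C
    B ↦ AC
    C ↦ DB
    D ↦ DD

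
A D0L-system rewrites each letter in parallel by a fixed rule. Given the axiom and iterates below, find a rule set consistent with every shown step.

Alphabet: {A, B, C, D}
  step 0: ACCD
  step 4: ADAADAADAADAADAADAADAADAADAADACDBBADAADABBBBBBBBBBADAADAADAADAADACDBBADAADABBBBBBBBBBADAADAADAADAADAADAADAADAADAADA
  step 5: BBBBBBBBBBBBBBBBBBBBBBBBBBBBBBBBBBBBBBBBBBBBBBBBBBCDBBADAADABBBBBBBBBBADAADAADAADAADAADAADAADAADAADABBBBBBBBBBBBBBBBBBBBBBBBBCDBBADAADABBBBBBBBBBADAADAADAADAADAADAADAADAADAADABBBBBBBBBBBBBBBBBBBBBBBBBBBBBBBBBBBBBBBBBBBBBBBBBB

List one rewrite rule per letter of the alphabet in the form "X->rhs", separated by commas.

A->BB, B->ADA, C->CDB, D->B

  step 4 ⇒ step 5: ADAADAADAADAADAADAADAADAADAADACDBBADAADABBBBBBBBBBADAADAADAADAADACDBBADAADABBBBBBBBBBADAADAADAADAADAADAADAADAADAADA ⇒ BB·B·BB·BB·B·BB·BB·B·BB·BB·B·BB·BB·B·BB·BB·B·BB·BB·B·BB·BB·B·BB·BB·B·BB·BB·B·BB·CDB·B·ADA·ADA·BB·B·BB·BB·B·BB·ADA·ADA·ADA·ADA·ADA·ADA·ADA·ADA·ADA·ADA·BB·B·BB·BB·B·BB·BB·B·BB·BB·B·BB·BB·B·BB·CDB·B·ADA·ADA·BB·B·BB·BB·B·BB·ADA·ADA·ADA·ADA·ADA·ADA·ADA·ADA·ADA·ADA·BB·B·BB·BB·B·BB·BB·B·BB·BB·B·BB·BB·B·BB·BB·B·BB·BB·B·BB·BB·B·BB·BB·B·BB·BB·B·BB
    A ↦ BB
    B ↦ ADA
    C ↦ CDB
    D ↦ B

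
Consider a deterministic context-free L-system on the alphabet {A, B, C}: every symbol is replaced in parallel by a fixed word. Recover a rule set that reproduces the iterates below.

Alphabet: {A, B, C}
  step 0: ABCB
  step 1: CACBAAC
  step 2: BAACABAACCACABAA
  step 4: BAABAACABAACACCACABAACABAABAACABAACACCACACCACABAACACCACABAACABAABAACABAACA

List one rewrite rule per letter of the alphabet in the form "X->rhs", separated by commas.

  step 1 ⇒ step 2: CACBAAC ⇒ BAA·CA·BAA·C·CA·CA·BAA
    A ↦ CA
    B ↦ C
    C ↦ BAA

A->CA, B->C, C->BAA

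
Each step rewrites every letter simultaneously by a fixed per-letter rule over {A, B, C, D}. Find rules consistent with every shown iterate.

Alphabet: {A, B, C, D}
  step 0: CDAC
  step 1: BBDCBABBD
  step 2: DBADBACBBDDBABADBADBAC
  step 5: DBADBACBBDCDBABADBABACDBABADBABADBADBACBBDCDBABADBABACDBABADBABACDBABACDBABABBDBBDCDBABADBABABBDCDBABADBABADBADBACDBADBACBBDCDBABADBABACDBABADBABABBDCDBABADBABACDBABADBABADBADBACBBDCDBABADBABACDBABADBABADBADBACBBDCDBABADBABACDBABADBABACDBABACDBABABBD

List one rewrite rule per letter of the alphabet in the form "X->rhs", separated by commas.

  step 1 ⇒ step 2: BBDCBABBD ⇒ DBA·DBA·C·BBD·DBA·BA·DBA·DBA·C
    A ↦ BA
    B ↦ DBA
    C ↦ BBD
    D ↦ C

A->BA, B->DBA, C->BBD, D->C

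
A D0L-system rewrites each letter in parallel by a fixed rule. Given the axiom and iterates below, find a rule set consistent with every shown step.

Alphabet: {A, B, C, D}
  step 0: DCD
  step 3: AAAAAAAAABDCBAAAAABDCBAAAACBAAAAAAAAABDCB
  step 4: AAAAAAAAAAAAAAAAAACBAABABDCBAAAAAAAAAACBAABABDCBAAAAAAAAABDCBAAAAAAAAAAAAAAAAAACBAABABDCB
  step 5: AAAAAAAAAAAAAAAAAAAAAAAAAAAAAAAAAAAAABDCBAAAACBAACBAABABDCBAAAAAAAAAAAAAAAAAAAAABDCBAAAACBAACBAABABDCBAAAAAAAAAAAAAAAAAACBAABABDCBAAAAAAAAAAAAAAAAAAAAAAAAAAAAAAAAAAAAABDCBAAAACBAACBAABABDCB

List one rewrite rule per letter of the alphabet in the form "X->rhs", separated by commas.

  step 4 ⇒ step 5: AAAAAAAAAAAAAAAAAACBAABABDCBAAAAAAAAAACBAABABDCBAAAAAAAAABDCBAAAAAAAAAAAAAAAAAACBAABABDCB ⇒ AA·AA·AA·AA·AA·AA·AA·AA·AA·AA·AA·AA·AA·AA·AA·AA·AA·AA·ABD·CB·AA·AA·CB·AA·CB·AAB·ABD·CB·AA·AA·AA·AA·AA·AA·AA·AA·AA·AA·ABD·CB·AA·AA·CB·AA·CB·AAB·ABD·CB·AA·AA·AA·AA·AA·AA·AA·AA·AA·CB·AAB·ABD·CB·AA·AA·AA·AA·AA·AA·AA·AA·AA·AA·AA·AA·AA·AA·AA·AA·AA·AA·ABD·CB·AA·AA·CB·AA·CB·AAB·ABD·CB
    A ↦ AA
    B ↦ CB
    C ↦ ABD
    D ↦ AAB

A->AA, B->CB, C->ABD, D->AAB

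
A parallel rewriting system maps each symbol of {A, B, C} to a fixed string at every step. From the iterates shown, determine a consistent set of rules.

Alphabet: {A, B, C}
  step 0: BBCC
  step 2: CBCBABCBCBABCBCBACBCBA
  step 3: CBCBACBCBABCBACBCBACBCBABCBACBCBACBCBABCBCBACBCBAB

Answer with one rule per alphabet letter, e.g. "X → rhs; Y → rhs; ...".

  step 2 ⇒ step 3: CBCBABCBCBABCBCBACBCBA ⇒ CB·CBA·CB·CBA·B·CBA·CB·CBA·CB·CBA·B·CBA·CB·CBA·CB·CBA·B·CB·CBA·CB·CBA·B
    A ↦ B
    B ↦ CBA
    C ↦ CB

A->B, B->CBA, C->CB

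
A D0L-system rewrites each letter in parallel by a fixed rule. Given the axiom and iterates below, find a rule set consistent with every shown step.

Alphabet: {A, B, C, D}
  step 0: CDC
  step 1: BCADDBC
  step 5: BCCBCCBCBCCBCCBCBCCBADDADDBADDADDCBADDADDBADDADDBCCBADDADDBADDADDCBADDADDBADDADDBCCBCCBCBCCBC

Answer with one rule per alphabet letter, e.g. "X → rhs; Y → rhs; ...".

A->B, B->C, C->BC, D->ADD

  step 0 ⇒ step 1: CDC ⇒ BC·ADD·BC
    C ↦ BC
    D ↦ ADD
    A ↦ B  (constrained at step 1)
    B ↦ C  (constrained at step 1)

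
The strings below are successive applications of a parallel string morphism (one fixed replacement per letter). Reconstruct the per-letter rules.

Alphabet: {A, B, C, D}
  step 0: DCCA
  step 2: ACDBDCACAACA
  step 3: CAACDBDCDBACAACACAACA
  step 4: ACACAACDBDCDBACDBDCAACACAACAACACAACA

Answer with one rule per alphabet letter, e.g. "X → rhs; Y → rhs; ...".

A->CA, B->D, C->A, D->CDB

  step 3 ⇒ step 4: CAACDBDCDBACAACACAACA ⇒ A·CA·CA·A·CDB·D·CDB·A·CDB·D·CA·A·CA·CA·A·CA·A·CA·CA·A·CA
    A ↦ CA
    B ↦ D
    C ↦ A
    D ↦ CDB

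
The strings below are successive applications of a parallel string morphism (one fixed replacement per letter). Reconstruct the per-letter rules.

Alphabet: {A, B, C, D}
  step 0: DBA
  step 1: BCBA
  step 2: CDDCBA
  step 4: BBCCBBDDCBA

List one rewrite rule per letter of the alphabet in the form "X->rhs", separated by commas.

A->BA, B->C, C->DD, D->B

  step 1 ⇒ step 2: BCBA ⇒ C·DD·C·BA
    A ↦ BA
    B ↦ C
    C ↦ DD
  step 0 ⇒ step 1: DBA ⇒ B·C·BA
    D ↦ B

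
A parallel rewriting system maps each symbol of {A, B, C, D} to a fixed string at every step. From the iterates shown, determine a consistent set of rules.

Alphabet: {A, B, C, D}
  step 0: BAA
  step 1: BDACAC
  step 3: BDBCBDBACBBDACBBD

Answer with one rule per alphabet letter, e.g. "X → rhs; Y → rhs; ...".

A->AC, B->BD, C->B, D->BC

  step 0 ⇒ step 1: BAA ⇒ BD·AC·AC
    A ↦ AC
    B ↦ BD
    C ↦ B  (constrained at step 1)
    D ↦ BC  (constrained at step 1)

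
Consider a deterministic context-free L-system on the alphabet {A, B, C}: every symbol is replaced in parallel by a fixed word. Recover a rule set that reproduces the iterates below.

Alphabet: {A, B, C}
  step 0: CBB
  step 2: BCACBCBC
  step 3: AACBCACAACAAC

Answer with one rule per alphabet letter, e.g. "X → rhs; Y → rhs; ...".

A->BC, B->A, C->AC

  step 2 ⇒ step 3: BCACBCBC ⇒ A·AC·BC·AC·A·AC·A·AC
    A ↦ BC
    B ↦ A
    C ↦ AC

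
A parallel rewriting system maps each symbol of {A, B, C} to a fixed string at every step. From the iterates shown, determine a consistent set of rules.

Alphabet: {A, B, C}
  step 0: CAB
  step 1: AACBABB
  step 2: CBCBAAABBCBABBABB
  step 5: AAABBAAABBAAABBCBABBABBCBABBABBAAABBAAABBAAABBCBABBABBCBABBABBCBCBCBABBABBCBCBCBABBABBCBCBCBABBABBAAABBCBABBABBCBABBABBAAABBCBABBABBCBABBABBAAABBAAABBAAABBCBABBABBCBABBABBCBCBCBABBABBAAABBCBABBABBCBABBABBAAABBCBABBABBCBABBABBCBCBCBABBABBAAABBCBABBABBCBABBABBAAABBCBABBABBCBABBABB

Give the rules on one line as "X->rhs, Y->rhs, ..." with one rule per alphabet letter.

A->CB, B->ABB, C->AA

  step 1 ⇒ step 2: AACBABB ⇒ CB·CB·AA·ABB·CB·ABB·ABB
    A ↦ CB
    B ↦ ABB
    C ↦ AA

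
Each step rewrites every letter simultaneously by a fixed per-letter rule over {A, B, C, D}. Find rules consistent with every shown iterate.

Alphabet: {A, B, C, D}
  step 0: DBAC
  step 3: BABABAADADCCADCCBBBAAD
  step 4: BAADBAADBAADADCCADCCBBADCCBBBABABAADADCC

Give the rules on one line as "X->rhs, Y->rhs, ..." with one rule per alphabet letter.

  step 3 ⇒ step 4: BABABAADADCCADCCBBBAAD ⇒ BA·AD·BA·AD·BA·AD·AD·CC·AD·CC·B·B·AD·CC·B·B·BA·BA·BA·AD·AD·CC
    A ↦ AD
    B ↦ BA
    C ↦ B
    D ↦ CC

A->AD, B->BA, C->B, D->CC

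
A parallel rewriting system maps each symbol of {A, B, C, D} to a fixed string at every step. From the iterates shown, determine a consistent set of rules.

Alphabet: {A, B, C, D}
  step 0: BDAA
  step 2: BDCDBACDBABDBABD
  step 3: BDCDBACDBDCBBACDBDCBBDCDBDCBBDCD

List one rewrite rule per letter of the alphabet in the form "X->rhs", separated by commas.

  step 2 ⇒ step 3: BDCDBACDBABDBABD ⇒ BD·CD·BA·CD·BD·CB·BA·CD·BD·CB·BD·CD·BD·CB·BD·CD
    A ↦ CB
    B ↦ BD
    C ↦ BA
    D ↦ CD

A->CB, B->BD, C->BA, D->CD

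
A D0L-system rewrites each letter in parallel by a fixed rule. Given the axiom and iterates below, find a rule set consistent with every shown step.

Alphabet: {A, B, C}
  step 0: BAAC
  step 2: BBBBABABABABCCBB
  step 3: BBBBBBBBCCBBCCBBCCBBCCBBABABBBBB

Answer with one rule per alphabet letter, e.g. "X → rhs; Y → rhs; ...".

A->CC, B->BB, C->AB

  step 2 ⇒ step 3: BBBBABABABABCCBB ⇒ BB·BB·BB·BB·CC·BB·CC·BB·CC·BB·CC·BB·AB·AB·BB·BB
    A ↦ CC
    B ↦ BB
    C ↦ AB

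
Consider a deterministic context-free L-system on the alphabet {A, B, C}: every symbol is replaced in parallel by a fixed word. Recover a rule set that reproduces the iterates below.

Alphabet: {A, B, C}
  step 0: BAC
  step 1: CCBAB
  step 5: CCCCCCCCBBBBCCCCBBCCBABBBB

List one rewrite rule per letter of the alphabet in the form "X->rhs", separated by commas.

  step 0 ⇒ step 1: BAC ⇒ CC·BA·B
    A ↦ BA
    B ↦ CC
    C ↦ B

A->BA, B->CC, C->B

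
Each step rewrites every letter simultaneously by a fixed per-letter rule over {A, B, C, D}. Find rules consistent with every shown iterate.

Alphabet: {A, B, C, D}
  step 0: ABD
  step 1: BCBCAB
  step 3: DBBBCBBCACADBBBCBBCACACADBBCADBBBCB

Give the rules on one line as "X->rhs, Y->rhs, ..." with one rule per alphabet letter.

A->BCB, B->CA, C->DBB, D->B

  step 0 ⇒ step 1: ABD ⇒ BCB·CA·B
    A ↦ BCB
    B ↦ CA
    D ↦ B
    C ↦ DBB  (constrained at step 1)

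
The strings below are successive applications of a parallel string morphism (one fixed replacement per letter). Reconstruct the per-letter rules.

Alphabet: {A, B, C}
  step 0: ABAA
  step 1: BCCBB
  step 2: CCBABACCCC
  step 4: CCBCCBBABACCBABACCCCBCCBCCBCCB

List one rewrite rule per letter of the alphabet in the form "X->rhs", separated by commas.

A->B, B->CC, C->BA

  step 1 ⇒ step 2: BCCBB ⇒ CC·BA·BA·CC·CC
    B ↦ CC
    C ↦ BA
  step 0 ⇒ step 1: ABAA ⇒ B·CC·B·B
    A ↦ B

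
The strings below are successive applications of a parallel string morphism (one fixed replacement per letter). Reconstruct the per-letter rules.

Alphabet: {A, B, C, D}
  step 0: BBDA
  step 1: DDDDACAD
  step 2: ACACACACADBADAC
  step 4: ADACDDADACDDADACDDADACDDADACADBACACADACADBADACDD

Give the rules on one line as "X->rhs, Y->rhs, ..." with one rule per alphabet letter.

A->AD, B->DD, C->B, D->AC

  step 1 ⇒ step 2: DDDDACAD ⇒ AC·AC·AC·AC·AD·B·AD·AC
    A ↦ AD
    C ↦ B
    D ↦ AC
  step 0 ⇒ step 1: BBDA ⇒ DD·DD·AC·AD
    B ↦ DD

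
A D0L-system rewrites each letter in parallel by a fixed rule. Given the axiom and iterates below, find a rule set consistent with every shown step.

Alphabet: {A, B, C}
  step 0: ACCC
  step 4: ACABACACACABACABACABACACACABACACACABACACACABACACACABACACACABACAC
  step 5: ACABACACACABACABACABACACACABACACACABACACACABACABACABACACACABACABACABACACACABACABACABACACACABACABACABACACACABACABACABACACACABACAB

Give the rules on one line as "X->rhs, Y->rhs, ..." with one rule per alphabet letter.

A->AC, B->AC, C->AB

  step 4 ⇒ step 5: ACABACACACABACABACABACACACABACACACABACACACABACACACABACACACABACAC ⇒ AC·AB·AC·AC·AC·AB·AC·AB·AC·AB·AC·AC·AC·AB·AC·AC·AC·AB·AC·AC·AC·AB·AC·AB·AC·AB·AC·AC·AC·AB·AC·AB·AC·AB·AC·AC·AC·AB·AC·AB·AC·AB·AC·AC·AC·AB·AC·AB·AC·AB·AC·AC·AC·AB·AC·AB·AC·AB·AC·AC·AC·AB·AC·AB
    A ↦ AC
    B ↦ AC
    C ↦ AB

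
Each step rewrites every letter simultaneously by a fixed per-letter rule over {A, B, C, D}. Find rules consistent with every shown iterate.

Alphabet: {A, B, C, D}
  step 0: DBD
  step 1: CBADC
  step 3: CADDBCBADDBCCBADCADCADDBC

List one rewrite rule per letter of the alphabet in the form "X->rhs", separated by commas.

  step 0 ⇒ step 1: DBD ⇒ C·BAD·C
    B ↦ BAD
    D ↦ C
    A ↦ DB  (constrained at step 1)
    C ↦ CAD  (constrained at step 1)

A->DB, B->BAD, C->CAD, D->C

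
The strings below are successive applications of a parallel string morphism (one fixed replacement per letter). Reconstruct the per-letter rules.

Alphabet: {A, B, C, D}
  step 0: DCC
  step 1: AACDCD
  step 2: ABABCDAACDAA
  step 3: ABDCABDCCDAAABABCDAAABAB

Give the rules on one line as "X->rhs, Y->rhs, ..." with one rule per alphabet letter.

A->AB, B->DC, C->CD, D->AA

  step 2 ⇒ step 3: ABABCDAACDAA ⇒ AB·DC·AB·DC·CD·AA·AB·AB·CD·AA·AB·AB
    A ↦ AB
    B ↦ DC
    C ↦ CD
    D ↦ AA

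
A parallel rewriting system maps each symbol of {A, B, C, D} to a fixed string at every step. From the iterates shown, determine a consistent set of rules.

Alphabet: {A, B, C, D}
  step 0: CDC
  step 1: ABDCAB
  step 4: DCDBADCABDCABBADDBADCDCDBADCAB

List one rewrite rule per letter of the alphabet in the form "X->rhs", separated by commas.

  step 0 ⇒ step 1: CDC ⇒ AB·DC·AB
    C ↦ AB
    D ↦ DC
    A ↦ BA  (constrained at step 1)
    B ↦ D  (constrained at step 1)

A->BA, B->D, C->AB, D->DC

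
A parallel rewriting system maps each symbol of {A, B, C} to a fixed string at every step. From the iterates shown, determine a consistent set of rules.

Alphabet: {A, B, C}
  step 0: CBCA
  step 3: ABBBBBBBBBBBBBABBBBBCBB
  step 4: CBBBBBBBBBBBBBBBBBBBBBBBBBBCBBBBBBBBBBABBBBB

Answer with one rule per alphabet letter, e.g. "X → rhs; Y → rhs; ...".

A->C, B->BB, C->AB

  step 3 ⇒ step 4: ABBBBBBBBBBBBBABBBBBCBB ⇒ C·BB·BB·BB·BB·BB·BB·BB·BB·BB·BB·BB·BB·BB·C·BB·BB·BB·BB·BB·AB·BB·BB
    A ↦ C
    B ↦ BB
    C ↦ AB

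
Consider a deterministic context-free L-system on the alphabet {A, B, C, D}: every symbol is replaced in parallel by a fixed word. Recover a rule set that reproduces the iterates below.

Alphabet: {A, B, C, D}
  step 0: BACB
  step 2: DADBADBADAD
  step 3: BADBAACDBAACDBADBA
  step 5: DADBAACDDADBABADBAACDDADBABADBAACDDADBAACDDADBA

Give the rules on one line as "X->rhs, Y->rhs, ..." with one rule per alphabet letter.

A->D, B->AC, C->AD, D->BA

  step 2 ⇒ step 3: DADBADBADAD ⇒ BA·D·BA·AC·D·BA·AC·D·BA·D·BA
    A ↦ D
    B ↦ AC
    D ↦ BA
    C ↦ AD  (constrained at step 0)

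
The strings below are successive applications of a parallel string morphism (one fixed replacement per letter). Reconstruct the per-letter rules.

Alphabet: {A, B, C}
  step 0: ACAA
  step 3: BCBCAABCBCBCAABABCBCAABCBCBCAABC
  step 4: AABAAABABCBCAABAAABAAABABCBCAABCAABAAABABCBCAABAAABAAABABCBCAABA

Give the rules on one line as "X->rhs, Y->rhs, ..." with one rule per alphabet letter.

  step 3 ⇒ step 4: BCBCAABCBCBCAABABCBCAABCBCBCAABC ⇒ AA·BA·AA·BA·BC·BC·AA·BA·AA·BA·AA·BA·BC·BC·AA·BC·AA·BA·AA·BA·BC·BC·AA·BA·AA·BA·AA·BA·BC·BC·AA·BA
    A ↦ BC
    B ↦ AA
    C ↦ BA

A->BC, B->AA, C->BA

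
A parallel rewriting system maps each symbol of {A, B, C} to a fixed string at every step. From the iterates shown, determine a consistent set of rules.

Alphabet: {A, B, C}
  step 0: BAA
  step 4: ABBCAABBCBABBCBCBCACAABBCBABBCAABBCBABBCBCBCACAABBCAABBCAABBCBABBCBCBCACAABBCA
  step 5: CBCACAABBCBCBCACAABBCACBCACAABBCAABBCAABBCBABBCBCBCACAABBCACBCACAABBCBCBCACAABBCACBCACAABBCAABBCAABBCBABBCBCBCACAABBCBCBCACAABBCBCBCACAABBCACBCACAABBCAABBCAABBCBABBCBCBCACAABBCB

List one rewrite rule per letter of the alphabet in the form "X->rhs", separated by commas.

A->CB, B->CA, C->ABB

  step 4 ⇒ step 5: ABBCAABBCBABBCBCBCACAABBCBABBCAABBCBABBCBCBCACAABBCAABBCAABBCBABBCBCBCACAABBCA ⇒ CB·CA·CA·ABB·CB·CB·CA·CA·ABB·CA·CB·CA·CA·ABB·CA·ABB·CA·ABB·CB·ABB·CB·CB·CA·CA·ABB·CA·CB·CA·CA·ABB·CB·CB·CA·CA·ABB·CA·CB·CA·CA·ABB·CA·ABB·CA·ABB·CB·ABB·CB·CB·CA·CA·ABB·CB·CB·CA·CA·ABB·CB·CB·CA·CA·ABB·CA·CB·CA·CA·ABB·CA·ABB·CA·ABB·CB·ABB·CB·CB·CA·CA·ABB·CB
    A ↦ CB
    B ↦ CA
    C ↦ ABB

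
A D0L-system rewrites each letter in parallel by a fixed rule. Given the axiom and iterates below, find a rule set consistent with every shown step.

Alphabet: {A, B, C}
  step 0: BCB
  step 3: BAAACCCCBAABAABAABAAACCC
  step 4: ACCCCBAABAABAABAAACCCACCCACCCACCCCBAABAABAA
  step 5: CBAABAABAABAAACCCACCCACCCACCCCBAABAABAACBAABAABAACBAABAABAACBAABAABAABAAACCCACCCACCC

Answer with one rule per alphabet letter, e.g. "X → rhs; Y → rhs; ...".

A->C, B->AC, C->BAA

  step 4 ⇒ step 5: ACCCCBAABAABAABAAACCCACCCACCCACCCCBAABAABAA ⇒ C·BAA·BAA·BAA·BAA·AC·C·C·AC·C·C·AC·C·C·AC·C·C·C·BAA·BAA·BAA·C·BAA·BAA·BAA·C·BAA·BAA·BAA·C·BAA·BAA·BAA·BAA·AC·C·C·AC·C·C·AC·C·C
    A ↦ C
    B ↦ AC
    C ↦ BAA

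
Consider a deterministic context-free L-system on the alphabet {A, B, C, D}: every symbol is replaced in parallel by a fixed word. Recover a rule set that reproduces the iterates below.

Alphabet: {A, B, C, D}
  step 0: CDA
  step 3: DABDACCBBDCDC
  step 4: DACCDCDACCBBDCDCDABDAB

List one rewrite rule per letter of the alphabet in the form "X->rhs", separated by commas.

A->CC, B->DC, C->B, D->DA

  step 3 ⇒ step 4: DABDACCBBDCDC ⇒ DA·CC·DC·DA·CC·B·B·DC·DC·DA·B·DA·B
    A ↦ CC
    B ↦ DC
    C ↦ B
    D ↦ DA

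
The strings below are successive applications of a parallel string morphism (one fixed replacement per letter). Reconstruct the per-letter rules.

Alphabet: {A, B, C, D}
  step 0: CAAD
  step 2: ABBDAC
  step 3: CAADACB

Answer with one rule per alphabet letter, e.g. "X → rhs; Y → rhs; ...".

  step 2 ⇒ step 3: ABBDAC ⇒ C·A·A·DA·C·B
    A ↦ C
    B ↦ A
    C ↦ B
    D ↦ DA

A->C, B->A, C->B, D->DA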